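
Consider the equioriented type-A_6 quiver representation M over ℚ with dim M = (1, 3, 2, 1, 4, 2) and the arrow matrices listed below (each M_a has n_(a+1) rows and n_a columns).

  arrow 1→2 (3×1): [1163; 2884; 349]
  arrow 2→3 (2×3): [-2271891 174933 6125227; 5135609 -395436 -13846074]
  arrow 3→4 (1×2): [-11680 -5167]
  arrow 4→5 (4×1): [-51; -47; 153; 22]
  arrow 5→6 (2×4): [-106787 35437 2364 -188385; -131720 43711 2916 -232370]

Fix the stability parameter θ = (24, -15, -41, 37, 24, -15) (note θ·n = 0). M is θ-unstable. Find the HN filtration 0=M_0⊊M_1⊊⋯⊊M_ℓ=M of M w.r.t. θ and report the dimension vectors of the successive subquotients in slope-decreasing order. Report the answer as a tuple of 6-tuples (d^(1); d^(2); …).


Barcode: M ≅ I[1,6], I[2,2], I[2,3], I[5,5]^2, I[5,6]. HN layers by μ_θ (6 steps, strictly decreasing):
  μ^(1)=24; μ^(2)=46/3; μ^(3)=9/2; μ^(4)=-32/3; μ^(5)=-15; μ^(6)=-28

((0, 0, 0, 0, 2, 0); (0, 0, 0, 1, 1, 1); (0, 0, 0, 0, 1, 1); (1, 1, 1, 0, 0, 0); (0, 1, 0, 0, 0, 0); (0, 1, 1, 0, 0, 0))


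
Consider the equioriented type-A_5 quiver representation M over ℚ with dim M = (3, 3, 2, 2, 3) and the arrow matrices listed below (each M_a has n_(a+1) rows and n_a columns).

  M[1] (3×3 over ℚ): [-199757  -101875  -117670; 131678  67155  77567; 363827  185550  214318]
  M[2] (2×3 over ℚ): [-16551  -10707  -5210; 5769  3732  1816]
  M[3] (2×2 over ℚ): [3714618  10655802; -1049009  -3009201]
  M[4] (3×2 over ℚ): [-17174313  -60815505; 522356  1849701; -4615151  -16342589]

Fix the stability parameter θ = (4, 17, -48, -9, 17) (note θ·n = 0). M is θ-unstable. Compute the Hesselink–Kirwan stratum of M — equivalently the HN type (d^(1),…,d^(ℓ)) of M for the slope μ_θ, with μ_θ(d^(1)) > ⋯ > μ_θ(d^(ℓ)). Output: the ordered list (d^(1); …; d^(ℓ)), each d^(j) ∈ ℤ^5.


Interval decomposition of M: I[1,2], I[1,3], I[1,5], I[4,5], I[5,5].
HN type (ℓ=3): μ^(1)=17; μ^(2)=4; μ^(3)=-9

((0, 1, 0, 0, 3); (1, 0, 0, 0, 0); (2, 2, 2, 2, 0))


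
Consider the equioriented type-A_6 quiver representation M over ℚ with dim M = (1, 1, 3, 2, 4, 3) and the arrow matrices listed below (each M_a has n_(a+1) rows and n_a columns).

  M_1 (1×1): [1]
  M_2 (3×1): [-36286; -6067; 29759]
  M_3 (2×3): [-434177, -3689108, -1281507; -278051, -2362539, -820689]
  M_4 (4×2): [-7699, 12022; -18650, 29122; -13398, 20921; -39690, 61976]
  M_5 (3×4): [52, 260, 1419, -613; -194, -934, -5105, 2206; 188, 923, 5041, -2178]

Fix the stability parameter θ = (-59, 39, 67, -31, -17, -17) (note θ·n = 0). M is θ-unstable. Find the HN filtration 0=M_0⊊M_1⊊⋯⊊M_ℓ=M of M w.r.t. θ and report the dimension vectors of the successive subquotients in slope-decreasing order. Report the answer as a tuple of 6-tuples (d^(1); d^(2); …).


Barcode: M ≅ I[1,5], I[3,3], I[3,6], I[5,6]^2. HN layers by μ_θ (5 steps, strictly decreasing):
  μ^(1)=67; μ^(2)=29/2; μ^(3)=1/2; μ^(4)=-17; μ^(5)=-59

((0, 0, 1, 0, 0, 0); (0, 1, 1, 1, 1, 0); (0, 0, 1, 1, 1, 1); (0, 0, 0, 0, 2, 2); (1, 0, 0, 0, 0, 0))


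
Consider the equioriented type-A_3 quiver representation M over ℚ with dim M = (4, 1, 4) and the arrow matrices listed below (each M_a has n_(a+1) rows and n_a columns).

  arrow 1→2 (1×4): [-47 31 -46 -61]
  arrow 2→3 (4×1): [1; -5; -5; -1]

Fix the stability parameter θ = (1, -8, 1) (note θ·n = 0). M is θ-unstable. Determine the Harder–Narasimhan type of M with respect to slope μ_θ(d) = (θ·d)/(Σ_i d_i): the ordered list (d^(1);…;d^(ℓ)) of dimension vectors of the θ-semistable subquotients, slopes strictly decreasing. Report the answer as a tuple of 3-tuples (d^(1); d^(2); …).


Barcode: M ≅ I[1,1]^3, I[1,3], I[3,3]^3. HN layers by μ_θ (2 steps, strictly decreasing):
  μ^(1)=1; μ^(2)=-7/2

((3, 0, 4); (1, 1, 0))


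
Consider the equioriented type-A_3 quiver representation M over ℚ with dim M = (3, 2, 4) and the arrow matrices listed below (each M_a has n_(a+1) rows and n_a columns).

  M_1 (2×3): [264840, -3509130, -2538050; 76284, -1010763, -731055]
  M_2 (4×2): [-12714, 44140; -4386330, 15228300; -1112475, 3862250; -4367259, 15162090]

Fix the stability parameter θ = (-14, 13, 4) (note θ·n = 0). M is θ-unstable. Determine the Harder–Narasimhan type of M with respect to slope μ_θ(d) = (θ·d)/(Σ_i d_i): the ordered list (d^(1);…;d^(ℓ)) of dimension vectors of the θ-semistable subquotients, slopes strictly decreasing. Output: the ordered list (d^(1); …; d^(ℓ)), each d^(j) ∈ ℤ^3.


Via rank(M_{q-1}∘⋯∘M_p): M ≅ I[1,1]^2, I[1,2], I[2,3], I[3,3]^3.
μ_θ-semistable layers: μ^(1)=13; μ^(2)=17/2; μ^(3)=4; μ^(4)=-14

((0, 1, 0); (0, 1, 1); (0, 0, 3); (3, 0, 0))


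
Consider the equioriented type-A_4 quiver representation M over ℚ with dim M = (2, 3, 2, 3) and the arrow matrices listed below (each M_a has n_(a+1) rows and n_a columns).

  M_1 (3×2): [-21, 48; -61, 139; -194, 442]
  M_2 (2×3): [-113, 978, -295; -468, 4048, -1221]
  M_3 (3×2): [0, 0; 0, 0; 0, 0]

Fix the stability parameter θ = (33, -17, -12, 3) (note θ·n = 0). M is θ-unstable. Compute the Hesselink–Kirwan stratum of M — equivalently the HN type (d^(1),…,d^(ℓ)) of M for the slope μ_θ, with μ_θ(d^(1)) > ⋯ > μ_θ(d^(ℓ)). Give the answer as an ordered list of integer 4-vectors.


Barcode: M ≅ I[1,3]^2, I[2,2], I[4,4]^3. HN layers by μ_θ (3 steps, strictly decreasing):
  μ^(1)=3; μ^(2)=4/3; μ^(3)=-17

((0, 0, 0, 3); (2, 2, 2, 0); (0, 1, 0, 0))


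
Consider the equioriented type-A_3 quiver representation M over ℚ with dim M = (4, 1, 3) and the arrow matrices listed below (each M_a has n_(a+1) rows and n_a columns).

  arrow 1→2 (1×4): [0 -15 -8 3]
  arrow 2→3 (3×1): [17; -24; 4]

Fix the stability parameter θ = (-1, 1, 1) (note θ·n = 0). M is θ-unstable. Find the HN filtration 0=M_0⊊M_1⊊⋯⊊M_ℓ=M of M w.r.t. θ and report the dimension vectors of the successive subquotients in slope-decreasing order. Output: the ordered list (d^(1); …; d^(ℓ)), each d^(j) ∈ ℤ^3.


Barcode: M ≅ I[1,1]^3, I[1,3], I[3,3]^2. HN layers by μ_θ (2 steps, strictly decreasing):
  μ^(1)=1; μ^(2)=-1

((0, 1, 3); (4, 0, 0))


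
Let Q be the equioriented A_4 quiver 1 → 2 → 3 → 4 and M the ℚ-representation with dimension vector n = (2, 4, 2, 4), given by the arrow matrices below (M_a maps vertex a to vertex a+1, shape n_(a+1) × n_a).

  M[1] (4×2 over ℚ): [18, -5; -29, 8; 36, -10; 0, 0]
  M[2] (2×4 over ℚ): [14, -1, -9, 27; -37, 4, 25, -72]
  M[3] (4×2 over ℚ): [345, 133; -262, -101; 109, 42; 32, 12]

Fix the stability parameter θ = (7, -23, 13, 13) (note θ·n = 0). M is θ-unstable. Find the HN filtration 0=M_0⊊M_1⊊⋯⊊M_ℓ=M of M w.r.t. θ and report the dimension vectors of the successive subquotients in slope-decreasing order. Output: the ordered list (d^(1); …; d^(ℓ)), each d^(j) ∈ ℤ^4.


Interval decomposition of M: I[1,4]^2, I[2,2]^2, I[4,4]^2.
HN type (ℓ=3): μ^(1)=13; μ^(2)=-8; μ^(3)=-23

((0, 0, 2, 4); (2, 2, 0, 0); (0, 2, 0, 0))


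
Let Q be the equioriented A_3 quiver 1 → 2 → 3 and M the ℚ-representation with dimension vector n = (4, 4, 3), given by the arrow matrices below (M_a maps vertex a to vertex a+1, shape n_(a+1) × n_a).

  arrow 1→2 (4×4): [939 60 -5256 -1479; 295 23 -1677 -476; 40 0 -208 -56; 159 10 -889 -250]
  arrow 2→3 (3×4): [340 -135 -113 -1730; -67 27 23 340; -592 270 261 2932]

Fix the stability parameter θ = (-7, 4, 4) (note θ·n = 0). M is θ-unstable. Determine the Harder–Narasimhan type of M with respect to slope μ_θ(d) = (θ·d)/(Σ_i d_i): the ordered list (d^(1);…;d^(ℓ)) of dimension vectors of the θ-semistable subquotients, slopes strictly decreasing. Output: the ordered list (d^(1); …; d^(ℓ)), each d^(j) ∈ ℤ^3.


Barcode: M ≅ I[1,1], I[1,2], I[1,3]^2, I[2,3]. HN layers by μ_θ (2 steps, strictly decreasing):
  μ^(1)=4; μ^(2)=-7

((0, 4, 3); (4, 0, 0))


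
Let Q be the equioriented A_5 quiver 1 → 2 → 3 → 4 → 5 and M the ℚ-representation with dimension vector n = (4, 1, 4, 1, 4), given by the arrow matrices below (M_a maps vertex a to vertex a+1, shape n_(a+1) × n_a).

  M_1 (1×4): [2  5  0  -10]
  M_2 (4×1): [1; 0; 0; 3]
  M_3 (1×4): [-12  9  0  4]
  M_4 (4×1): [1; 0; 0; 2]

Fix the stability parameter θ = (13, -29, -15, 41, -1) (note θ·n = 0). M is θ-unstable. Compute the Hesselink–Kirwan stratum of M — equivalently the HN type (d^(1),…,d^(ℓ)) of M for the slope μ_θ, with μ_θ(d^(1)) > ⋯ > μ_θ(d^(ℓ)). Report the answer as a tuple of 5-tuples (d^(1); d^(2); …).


Interval decomposition of M: I[1,1]^3, I[1,3], I[3,3]^2, I[3,5], I[5,5]^3.
HN type (ℓ=5): μ^(1)=20; μ^(2)=13; μ^(3)=-1; μ^(4)=-31/3; μ^(5)=-15

((0, 0, 0, 1, 1); (3, 0, 0, 0, 0); (0, 0, 0, 0, 3); (1, 1, 1, 0, 0); (0, 0, 3, 0, 0))


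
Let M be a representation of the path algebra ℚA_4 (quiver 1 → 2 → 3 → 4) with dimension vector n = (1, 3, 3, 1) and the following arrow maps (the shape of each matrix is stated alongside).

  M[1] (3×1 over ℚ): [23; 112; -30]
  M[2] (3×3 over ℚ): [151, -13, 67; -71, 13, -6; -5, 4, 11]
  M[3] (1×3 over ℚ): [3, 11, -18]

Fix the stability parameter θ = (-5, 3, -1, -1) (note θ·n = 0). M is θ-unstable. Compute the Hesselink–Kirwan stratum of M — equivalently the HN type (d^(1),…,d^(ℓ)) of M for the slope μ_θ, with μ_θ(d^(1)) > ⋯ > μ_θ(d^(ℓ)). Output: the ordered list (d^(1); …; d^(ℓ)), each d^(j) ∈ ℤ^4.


Via rank(M_{q-1}∘⋯∘M_p): M ≅ I[1,3], I[2,3], I[2,4].
μ_θ-semistable layers: μ^(1)=1; μ^(2)=1/3; μ^(3)=-5

((0, 2, 2, 0); (0, 1, 1, 1); (1, 0, 0, 0))


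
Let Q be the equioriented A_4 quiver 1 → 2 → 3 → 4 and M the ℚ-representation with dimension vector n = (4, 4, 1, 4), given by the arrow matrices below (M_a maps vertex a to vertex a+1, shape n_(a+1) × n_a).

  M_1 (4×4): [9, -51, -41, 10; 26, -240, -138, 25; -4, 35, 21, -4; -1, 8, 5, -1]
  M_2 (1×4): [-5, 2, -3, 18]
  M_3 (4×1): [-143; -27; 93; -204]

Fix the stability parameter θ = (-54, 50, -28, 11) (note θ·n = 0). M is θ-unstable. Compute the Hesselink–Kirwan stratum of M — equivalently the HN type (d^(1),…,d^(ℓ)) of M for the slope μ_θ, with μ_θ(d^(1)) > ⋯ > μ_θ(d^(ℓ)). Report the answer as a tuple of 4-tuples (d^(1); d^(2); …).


Barcode: M ≅ I[1,2]^3, I[1,4], I[4,4]^3. HN layers by μ_θ (3 steps, strictly decreasing):
  μ^(1)=50; μ^(2)=11; μ^(3)=-54

((0, 3, 0, 0); (0, 1, 1, 4); (4, 0, 0, 0))


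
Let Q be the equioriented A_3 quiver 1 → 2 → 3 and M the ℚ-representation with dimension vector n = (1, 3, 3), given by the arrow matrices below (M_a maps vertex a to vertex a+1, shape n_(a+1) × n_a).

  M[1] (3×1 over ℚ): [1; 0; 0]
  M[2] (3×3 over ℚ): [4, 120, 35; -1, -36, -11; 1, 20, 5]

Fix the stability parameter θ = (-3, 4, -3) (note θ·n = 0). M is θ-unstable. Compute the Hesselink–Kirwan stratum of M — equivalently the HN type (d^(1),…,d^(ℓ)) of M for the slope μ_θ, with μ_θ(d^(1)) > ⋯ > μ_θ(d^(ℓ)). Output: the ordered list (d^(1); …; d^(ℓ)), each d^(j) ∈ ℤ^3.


Interval decomposition of M: I[1,3], I[2,2], I[2,3], I[3,3].
HN type (ℓ=3): μ^(1)=4; μ^(2)=1/2; μ^(3)=-3

((0, 1, 0); (0, 2, 2); (1, 0, 1))


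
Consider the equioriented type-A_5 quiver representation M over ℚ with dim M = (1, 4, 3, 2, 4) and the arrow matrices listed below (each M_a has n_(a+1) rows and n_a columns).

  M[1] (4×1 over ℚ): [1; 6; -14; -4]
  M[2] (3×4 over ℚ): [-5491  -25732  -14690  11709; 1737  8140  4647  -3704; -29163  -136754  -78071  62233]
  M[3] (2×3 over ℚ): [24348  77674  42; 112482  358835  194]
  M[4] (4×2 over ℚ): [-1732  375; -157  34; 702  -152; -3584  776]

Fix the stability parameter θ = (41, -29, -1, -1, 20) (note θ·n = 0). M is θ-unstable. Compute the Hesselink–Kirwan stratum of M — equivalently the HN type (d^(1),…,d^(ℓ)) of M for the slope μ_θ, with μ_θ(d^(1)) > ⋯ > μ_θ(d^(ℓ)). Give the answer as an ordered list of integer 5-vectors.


Interval decomposition of M: I[1,5], I[2,2], I[2,3], I[2,5], I[5,5]^2.
HN type (ℓ=4): μ^(1)=20; μ^(2)=5/2; μ^(3)=-1; μ^(4)=-29

((0, 0, 0, 0, 4); (1, 1, 1, 1, 0); (0, 0, 2, 1, 0); (0, 3, 0, 0, 0))


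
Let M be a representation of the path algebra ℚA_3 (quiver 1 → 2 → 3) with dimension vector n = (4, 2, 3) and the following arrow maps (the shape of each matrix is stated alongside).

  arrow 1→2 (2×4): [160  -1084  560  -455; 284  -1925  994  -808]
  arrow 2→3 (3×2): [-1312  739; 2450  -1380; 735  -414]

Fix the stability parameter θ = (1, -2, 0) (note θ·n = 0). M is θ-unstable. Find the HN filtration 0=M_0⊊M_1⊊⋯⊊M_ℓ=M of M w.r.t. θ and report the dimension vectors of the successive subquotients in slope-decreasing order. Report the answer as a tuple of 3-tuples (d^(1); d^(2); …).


Barcode: M ≅ I[1,1]^2, I[1,3]^2, I[3,3]. HN layers by μ_θ (3 steps, strictly decreasing):
  μ^(1)=1; μ^(2)=0; μ^(3)=-1/2

((2, 0, 0); (0, 0, 3); (2, 2, 0))


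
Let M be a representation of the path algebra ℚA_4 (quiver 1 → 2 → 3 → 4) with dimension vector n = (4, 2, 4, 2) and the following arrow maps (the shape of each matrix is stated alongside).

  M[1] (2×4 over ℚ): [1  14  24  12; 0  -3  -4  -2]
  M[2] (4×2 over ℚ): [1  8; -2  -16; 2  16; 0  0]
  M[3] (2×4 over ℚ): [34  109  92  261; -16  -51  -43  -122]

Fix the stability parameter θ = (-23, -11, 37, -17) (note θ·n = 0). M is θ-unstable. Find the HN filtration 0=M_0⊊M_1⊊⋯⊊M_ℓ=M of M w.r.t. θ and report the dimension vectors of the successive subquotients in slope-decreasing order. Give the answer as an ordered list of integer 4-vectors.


Via rank(M_{q-1}∘⋯∘M_p): M ≅ I[1,1]^2, I[1,2], I[1,3], I[3,3], I[3,4]^2.
μ_θ-semistable layers: μ^(1)=37; μ^(2)=10; μ^(3)=-11; μ^(4)=-23

((0, 0, 2, 0); (0, 0, 2, 2); (0, 2, 0, 0); (4, 0, 0, 0))


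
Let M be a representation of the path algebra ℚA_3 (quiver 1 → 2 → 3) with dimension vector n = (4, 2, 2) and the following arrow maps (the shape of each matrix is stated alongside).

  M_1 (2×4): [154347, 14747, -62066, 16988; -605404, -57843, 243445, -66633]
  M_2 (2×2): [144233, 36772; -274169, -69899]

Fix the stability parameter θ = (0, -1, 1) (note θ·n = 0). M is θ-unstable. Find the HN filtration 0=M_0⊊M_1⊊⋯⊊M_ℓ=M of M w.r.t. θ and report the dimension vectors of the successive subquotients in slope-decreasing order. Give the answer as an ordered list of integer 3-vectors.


Via rank(M_{q-1}∘⋯∘M_p): M ≅ I[1,1]^2, I[1,3]^2.
μ_θ-semistable layers: μ^(1)=1; μ^(2)=0; μ^(3)=-1/2

((0, 0, 2); (2, 0, 0); (2, 2, 0))


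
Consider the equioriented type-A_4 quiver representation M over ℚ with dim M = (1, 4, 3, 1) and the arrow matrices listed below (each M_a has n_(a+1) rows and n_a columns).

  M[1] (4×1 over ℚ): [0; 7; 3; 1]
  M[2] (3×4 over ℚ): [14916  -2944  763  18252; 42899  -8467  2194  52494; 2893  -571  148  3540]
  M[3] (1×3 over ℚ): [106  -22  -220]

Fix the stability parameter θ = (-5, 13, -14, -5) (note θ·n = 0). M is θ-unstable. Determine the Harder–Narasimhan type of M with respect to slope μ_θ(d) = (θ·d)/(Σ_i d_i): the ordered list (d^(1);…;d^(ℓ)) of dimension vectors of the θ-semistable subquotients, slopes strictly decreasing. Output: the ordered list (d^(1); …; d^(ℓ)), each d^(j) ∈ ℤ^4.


Via rank(M_{q-1}∘⋯∘M_p): M ≅ I[1,4], I[2,2], I[2,3]^2.
μ_θ-semistable layers: μ^(1)=13; μ^(2)=-1/2; μ^(3)=-2; μ^(4)=-5

((0, 1, 0, 0); (0, 2, 2, 0); (0, 1, 1, 1); (1, 0, 0, 0))


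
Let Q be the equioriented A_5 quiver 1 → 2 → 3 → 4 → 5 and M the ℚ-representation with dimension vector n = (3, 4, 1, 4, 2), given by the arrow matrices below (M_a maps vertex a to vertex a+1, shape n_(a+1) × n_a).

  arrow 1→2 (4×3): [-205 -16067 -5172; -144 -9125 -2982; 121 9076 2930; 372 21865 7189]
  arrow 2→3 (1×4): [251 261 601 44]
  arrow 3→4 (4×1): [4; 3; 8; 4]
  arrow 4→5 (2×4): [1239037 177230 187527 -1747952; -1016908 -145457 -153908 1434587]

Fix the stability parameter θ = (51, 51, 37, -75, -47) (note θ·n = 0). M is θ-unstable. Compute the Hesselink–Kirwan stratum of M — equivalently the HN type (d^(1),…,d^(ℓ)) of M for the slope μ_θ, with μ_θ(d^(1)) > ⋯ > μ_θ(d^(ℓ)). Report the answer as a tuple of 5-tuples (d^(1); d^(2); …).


Interval decomposition of M: I[1,2]^2, I[1,5], I[2,2], I[4,4]^2, I[4,5].
HN type (ℓ=4): μ^(1)=51; μ^(2)=17/5; μ^(3)=-47; μ^(4)=-75

((2, 3, 0, 0, 0); (1, 1, 1, 1, 1); (0, 0, 0, 0, 1); (0, 0, 0, 3, 0))


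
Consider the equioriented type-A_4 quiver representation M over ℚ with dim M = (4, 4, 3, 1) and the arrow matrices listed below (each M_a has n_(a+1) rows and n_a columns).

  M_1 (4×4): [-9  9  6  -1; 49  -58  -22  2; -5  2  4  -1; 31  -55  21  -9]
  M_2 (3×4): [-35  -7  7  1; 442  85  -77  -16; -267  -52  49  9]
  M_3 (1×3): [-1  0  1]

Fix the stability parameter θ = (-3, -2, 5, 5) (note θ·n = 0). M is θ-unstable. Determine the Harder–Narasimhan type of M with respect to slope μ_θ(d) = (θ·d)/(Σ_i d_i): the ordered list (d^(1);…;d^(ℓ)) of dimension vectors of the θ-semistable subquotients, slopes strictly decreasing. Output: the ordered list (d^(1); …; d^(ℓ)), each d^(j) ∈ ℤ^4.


Via rank(M_{q-1}∘⋯∘M_p): M ≅ I[1,2], I[1,3]^2, I[1,4].
μ_θ-semistable layers: μ^(1)=5; μ^(2)=-2; μ^(3)=-3

((0, 0, 3, 1); (0, 4, 0, 0); (4, 0, 0, 0))


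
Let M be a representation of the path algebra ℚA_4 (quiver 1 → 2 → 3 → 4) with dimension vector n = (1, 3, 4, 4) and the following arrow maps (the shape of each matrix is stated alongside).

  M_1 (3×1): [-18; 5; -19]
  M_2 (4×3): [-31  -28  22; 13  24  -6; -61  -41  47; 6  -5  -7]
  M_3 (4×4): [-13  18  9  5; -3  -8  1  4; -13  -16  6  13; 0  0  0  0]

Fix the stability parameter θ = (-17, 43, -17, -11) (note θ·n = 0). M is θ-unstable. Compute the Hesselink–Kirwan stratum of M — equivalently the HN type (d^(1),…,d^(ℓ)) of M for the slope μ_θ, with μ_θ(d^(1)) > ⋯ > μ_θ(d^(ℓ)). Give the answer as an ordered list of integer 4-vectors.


Via rank(M_{q-1}∘⋯∘M_p): M ≅ I[1,2], I[2,4]^2, I[3,3], I[3,4], I[4,4].
μ_θ-semistable layers: μ^(1)=43; μ^(2)=5; μ^(3)=-11; μ^(4)=-17

((0, 1, 0, 0); (0, 2, 2, 2); (0, 0, 0, 2); (1, 0, 2, 0))


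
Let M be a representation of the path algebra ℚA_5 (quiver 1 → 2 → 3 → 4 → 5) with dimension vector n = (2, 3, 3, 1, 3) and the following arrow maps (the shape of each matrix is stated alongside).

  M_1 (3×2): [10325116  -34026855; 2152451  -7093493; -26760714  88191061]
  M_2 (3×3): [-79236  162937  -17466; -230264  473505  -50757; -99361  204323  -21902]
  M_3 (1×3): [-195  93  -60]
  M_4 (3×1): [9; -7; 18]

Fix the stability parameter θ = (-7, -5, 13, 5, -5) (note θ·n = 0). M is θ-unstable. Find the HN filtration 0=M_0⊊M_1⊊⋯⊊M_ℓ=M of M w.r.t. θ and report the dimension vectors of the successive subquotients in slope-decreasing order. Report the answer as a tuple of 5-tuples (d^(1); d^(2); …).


Via rank(M_{q-1}∘⋯∘M_p): M ≅ I[1,3], I[1,5], I[2,3], I[5,5]^2.
μ_θ-semistable layers: μ^(1)=13; μ^(2)=13/3; μ^(3)=-5; μ^(4)=-7

((0, 0, 2, 0, 0); (0, 0, 1, 1, 1); (0, 3, 0, 0, 2); (2, 0, 0, 0, 0))


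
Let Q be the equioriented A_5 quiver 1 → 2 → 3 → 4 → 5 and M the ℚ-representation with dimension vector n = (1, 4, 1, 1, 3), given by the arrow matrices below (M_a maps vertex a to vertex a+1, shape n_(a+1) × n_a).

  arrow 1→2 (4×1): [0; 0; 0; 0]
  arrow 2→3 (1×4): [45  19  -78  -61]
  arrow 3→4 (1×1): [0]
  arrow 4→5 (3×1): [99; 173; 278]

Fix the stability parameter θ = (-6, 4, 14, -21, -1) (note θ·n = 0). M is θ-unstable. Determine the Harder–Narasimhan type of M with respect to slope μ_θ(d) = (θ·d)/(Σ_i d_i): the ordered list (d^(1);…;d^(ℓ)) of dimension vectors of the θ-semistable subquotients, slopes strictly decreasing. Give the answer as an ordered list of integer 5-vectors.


Barcode: M ≅ I[1,1], I[2,2]^3, I[2,3], I[4,5], I[5,5]^2. HN layers by μ_θ (5 steps, strictly decreasing):
  μ^(1)=14; μ^(2)=4; μ^(3)=-1; μ^(4)=-6; μ^(5)=-21

((0, 0, 1, 0, 0); (0, 4, 0, 0, 0); (0, 0, 0, 0, 3); (1, 0, 0, 0, 0); (0, 0, 0, 1, 0))


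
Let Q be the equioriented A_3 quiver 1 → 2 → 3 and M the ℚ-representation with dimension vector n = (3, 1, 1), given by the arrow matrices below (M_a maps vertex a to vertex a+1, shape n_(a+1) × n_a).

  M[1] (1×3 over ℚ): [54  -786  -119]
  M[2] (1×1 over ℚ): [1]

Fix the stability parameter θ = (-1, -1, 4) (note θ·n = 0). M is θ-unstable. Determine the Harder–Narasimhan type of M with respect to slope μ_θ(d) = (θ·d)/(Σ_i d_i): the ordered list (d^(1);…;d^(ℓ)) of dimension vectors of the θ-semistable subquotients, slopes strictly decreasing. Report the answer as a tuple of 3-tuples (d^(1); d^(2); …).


Interval decomposition of M: I[1,1]^2, I[1,3].
HN type (ℓ=2): μ^(1)=4; μ^(2)=-1

((0, 0, 1); (3, 1, 0))


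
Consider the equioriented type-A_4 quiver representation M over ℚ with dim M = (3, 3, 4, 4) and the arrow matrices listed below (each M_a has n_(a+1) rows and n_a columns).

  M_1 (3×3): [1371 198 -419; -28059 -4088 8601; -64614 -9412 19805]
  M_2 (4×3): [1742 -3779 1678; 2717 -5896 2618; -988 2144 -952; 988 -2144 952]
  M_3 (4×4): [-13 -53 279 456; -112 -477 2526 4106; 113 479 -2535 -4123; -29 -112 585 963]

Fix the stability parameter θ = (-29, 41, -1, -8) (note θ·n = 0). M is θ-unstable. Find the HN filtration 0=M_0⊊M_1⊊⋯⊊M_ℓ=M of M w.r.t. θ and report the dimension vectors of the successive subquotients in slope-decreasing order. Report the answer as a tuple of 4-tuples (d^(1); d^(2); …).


Interval decomposition of M: I[1,2], I[1,4]^2, I[3,3], I[3,4], I[4,4].
HN type (ℓ=6): μ^(1)=41; μ^(2)=32/3; μ^(3)=-1; μ^(4)=-9/2; μ^(5)=-8; μ^(6)=-29

((0, 1, 0, 0); (0, 2, 2, 2); (0, 0, 1, 0); (0, 0, 1, 1); (0, 0, 0, 1); (3, 0, 0, 0))


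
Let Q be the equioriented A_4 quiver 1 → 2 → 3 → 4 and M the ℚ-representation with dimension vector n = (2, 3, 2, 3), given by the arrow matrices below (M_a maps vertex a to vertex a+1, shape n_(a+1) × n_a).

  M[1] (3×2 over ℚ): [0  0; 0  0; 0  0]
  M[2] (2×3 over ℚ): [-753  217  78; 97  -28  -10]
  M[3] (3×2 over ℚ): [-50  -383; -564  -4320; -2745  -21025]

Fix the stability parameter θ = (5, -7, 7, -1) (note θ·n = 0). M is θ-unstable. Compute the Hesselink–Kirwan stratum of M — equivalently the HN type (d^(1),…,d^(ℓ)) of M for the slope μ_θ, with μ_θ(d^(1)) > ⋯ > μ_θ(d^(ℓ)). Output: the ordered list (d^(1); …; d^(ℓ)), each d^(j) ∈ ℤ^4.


Interval decomposition of M: I[1,1]^2, I[2,2], I[2,4]^2, I[4,4].
HN type (ℓ=4): μ^(1)=5; μ^(2)=3; μ^(3)=-1; μ^(4)=-7

((2, 0, 0, 0); (0, 0, 2, 2); (0, 0, 0, 1); (0, 3, 0, 0))


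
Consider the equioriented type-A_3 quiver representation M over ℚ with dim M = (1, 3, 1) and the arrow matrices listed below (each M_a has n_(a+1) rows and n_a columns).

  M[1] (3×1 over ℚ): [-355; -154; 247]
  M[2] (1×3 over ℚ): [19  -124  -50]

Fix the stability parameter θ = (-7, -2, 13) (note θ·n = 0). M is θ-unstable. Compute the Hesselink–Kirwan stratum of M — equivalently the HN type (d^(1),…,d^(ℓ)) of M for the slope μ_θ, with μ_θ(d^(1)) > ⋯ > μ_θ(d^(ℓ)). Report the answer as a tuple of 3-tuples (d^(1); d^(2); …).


Via rank(M_{q-1}∘⋯∘M_p): M ≅ I[1,3], I[2,2]^2.
μ_θ-semistable layers: μ^(1)=13; μ^(2)=-2; μ^(3)=-7

((0, 0, 1); (0, 3, 0); (1, 0, 0))


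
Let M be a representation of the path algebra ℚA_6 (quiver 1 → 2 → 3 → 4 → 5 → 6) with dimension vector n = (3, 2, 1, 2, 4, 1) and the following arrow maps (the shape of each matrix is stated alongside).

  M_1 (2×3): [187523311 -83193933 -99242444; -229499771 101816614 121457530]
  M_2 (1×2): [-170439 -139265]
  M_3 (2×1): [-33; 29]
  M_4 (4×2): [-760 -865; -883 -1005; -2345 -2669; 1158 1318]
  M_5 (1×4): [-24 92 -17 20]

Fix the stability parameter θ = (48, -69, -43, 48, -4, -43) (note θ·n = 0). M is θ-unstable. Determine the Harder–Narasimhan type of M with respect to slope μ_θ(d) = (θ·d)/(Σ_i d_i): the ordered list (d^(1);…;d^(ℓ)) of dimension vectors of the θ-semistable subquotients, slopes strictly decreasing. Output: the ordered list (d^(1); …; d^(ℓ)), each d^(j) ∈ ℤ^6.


Via rank(M_{q-1}∘⋯∘M_p): M ≅ I[1,1], I[1,2], I[1,5], I[4,6], I[5,5]^2.
μ_θ-semistable layers: μ^(1)=48; μ^(2)=22; μ^(3)=1/3; μ^(4)=-4; μ^(5)=-21/2; μ^(6)=-64/3

((1, 0, 0, 0, 0, 0); (0, 0, 0, 1, 1, 0); (0, 0, 0, 1, 1, 1); (0, 0, 0, 0, 2, 0); (1, 1, 0, 0, 0, 0); (1, 1, 1, 0, 0, 0))


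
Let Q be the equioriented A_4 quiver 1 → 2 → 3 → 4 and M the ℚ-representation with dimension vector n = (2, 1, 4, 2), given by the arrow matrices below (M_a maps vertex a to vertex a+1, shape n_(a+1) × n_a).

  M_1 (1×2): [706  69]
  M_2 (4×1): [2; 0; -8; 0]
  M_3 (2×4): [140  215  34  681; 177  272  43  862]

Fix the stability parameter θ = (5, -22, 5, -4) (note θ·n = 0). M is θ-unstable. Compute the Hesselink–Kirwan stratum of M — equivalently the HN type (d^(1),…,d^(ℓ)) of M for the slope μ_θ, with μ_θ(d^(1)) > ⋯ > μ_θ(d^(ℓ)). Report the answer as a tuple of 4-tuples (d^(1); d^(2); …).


Interval decomposition of M: I[1,1], I[1,4], I[3,3]^2, I[3,4].
HN type (ℓ=3): μ^(1)=5; μ^(2)=1/2; μ^(3)=-17/2

((1, 0, 2, 0); (0, 0, 2, 2); (1, 1, 0, 0))


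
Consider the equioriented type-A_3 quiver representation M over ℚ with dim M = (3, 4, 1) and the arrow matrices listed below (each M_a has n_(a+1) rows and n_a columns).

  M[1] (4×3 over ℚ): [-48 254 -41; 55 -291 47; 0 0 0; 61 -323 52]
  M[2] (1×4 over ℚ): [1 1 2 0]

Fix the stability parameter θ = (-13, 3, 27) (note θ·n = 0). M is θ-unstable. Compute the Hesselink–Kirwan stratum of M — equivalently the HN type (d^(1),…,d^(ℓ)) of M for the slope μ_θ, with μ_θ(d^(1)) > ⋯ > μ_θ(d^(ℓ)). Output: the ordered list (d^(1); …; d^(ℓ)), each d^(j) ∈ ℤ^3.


Barcode: M ≅ I[1,1], I[1,2], I[1,3], I[2,2]^2. HN layers by μ_θ (3 steps, strictly decreasing):
  μ^(1)=27; μ^(2)=3; μ^(3)=-13

((0, 0, 1); (0, 4, 0); (3, 0, 0))


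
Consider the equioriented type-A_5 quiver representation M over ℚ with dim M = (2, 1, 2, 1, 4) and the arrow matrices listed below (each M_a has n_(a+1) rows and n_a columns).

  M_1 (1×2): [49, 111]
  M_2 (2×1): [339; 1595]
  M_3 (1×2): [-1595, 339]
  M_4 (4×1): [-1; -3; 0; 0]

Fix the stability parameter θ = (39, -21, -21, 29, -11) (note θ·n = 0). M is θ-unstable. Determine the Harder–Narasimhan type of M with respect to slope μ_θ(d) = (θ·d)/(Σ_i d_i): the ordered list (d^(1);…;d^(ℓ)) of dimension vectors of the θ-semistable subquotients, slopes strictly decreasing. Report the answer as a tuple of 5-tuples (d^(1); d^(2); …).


Barcode: M ≅ I[1,1], I[1,3], I[3,5], I[5,5]^3. HN layers by μ_θ (5 steps, strictly decreasing):
  μ^(1)=39; μ^(2)=9; μ^(3)=-1; μ^(4)=-11; μ^(5)=-21

((1, 0, 0, 0, 0); (0, 0, 0, 1, 1); (1, 1, 1, 0, 0); (0, 0, 0, 0, 3); (0, 0, 1, 0, 0))


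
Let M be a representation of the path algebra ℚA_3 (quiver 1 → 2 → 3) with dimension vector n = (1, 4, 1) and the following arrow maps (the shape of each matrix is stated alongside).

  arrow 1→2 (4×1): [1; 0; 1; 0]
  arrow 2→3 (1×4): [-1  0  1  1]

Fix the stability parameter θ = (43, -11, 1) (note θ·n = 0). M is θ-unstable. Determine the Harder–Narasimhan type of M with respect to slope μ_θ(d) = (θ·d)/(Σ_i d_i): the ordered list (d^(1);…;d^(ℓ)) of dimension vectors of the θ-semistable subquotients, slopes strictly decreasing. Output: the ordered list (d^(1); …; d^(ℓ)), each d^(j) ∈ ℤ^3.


Barcode: M ≅ I[1,2], I[2,2]^2, I[2,3]. HN layers by μ_θ (3 steps, strictly decreasing):
  μ^(1)=16; μ^(2)=1; μ^(3)=-11

((1, 1, 0); (0, 0, 1); (0, 3, 0))


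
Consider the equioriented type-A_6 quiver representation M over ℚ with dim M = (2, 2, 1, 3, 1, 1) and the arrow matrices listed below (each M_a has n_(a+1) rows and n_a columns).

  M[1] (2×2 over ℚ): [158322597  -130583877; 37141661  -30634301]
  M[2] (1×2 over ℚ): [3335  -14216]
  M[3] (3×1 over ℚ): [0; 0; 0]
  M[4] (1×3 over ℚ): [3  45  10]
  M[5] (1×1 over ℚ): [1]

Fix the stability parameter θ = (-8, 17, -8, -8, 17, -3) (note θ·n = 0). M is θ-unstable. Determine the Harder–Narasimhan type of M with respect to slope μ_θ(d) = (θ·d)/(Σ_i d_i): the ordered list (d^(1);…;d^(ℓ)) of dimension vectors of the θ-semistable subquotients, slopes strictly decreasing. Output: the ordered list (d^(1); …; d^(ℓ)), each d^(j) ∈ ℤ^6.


Barcode: M ≅ I[1,1], I[1,3], I[2,2], I[4,4]^2, I[4,6]. HN layers by μ_θ (4 steps, strictly decreasing):
  μ^(1)=17; μ^(2)=7; μ^(3)=9/2; μ^(4)=-8

((0, 1, 0, 0, 0, 0); (0, 0, 0, 0, 1, 1); (0, 1, 1, 0, 0, 0); (2, 0, 0, 3, 0, 0))


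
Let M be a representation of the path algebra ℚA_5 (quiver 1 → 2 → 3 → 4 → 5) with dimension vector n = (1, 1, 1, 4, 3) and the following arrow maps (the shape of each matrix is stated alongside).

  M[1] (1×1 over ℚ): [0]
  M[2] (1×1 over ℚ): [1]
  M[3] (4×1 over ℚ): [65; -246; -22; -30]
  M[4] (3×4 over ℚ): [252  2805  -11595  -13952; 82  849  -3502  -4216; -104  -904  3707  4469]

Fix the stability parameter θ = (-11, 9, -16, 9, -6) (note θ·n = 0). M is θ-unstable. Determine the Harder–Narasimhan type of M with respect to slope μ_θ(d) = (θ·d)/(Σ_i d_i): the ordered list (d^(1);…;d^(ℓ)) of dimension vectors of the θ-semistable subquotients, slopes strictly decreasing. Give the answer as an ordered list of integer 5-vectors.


Interval decomposition of M: I[1,1], I[2,4], I[4,5]^3.
HN type (ℓ=4): μ^(1)=9; μ^(2)=3/2; μ^(3)=-7/2; μ^(4)=-11

((0, 0, 0, 1, 0); (0, 0, 0, 3, 3); (0, 1, 1, 0, 0); (1, 0, 0, 0, 0))


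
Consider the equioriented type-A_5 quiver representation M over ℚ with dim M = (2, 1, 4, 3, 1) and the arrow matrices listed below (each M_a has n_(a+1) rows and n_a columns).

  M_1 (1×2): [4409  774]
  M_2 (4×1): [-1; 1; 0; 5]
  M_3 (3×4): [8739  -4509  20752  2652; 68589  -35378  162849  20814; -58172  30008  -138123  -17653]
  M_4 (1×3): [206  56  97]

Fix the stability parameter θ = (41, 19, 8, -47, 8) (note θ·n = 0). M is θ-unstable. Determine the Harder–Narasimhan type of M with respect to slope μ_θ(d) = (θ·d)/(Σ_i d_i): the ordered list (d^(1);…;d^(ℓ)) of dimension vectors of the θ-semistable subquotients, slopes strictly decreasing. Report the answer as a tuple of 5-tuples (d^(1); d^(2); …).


Interval decomposition of M: I[1,1], I[1,5], I[3,3], I[3,4]^2.
HN type (ℓ=4): μ^(1)=41; μ^(2)=8; μ^(3)=21/4; μ^(4)=-39/2

((1, 0, 0, 0, 0); (0, 0, 1, 0, 1); (1, 1, 1, 1, 0); (0, 0, 2, 2, 0))


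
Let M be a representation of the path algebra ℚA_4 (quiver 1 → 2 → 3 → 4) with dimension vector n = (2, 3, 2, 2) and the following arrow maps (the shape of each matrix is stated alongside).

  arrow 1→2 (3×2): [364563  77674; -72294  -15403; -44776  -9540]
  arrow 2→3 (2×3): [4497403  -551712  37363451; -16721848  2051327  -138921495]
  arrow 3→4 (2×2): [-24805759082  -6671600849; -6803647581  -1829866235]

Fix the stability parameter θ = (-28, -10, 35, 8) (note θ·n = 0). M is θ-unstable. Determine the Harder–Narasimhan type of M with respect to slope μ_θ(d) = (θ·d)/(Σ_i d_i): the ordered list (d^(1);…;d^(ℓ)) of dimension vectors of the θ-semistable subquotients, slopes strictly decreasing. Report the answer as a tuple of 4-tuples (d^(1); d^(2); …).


Interval decomposition of M: I[1,4]^2, I[2,2].
HN type (ℓ=3): μ^(1)=43/2; μ^(2)=-10; μ^(3)=-28

((0, 0, 2, 2); (0, 3, 0, 0); (2, 0, 0, 0))


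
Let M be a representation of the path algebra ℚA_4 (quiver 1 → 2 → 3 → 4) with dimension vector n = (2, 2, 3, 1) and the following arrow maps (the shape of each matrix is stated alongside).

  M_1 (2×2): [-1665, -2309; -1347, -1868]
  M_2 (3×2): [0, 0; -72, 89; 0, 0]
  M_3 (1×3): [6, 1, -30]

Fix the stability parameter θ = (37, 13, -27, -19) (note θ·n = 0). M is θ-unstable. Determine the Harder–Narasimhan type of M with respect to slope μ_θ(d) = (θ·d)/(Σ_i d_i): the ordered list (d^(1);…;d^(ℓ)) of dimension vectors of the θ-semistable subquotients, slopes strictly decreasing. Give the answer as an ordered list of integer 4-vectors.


Interval decomposition of M: I[1,2], I[1,4], I[3,3]^2.
HN type (ℓ=3): μ^(1)=25; μ^(2)=1; μ^(3)=-27

((1, 1, 0, 0); (1, 1, 1, 1); (0, 0, 2, 0))


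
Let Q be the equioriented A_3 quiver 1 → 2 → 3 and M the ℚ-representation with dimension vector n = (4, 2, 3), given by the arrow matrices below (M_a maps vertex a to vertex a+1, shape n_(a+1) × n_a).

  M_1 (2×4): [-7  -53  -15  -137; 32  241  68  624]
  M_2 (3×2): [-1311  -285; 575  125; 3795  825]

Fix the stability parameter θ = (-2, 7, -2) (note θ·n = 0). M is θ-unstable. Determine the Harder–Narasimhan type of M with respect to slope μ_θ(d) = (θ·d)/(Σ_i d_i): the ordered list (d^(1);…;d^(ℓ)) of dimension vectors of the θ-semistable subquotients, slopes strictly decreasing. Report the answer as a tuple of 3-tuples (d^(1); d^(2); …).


Interval decomposition of M: I[1,1]^2, I[1,2], I[1,3], I[3,3]^2.
HN type (ℓ=3): μ^(1)=7; μ^(2)=5/2; μ^(3)=-2

((0, 1, 0); (0, 1, 1); (4, 0, 2))


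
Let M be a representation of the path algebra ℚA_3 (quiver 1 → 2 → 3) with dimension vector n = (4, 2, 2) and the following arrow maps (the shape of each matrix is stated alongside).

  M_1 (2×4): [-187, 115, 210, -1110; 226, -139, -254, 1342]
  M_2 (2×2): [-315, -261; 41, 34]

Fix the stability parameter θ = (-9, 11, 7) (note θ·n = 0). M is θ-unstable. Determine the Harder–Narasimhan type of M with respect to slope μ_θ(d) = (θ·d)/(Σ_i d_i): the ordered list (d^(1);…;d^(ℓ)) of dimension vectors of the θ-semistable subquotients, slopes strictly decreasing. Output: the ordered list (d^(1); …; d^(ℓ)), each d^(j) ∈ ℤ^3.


Interval decomposition of M: I[1,1]^2, I[1,3]^2.
HN type (ℓ=2): μ^(1)=9; μ^(2)=-9

((0, 2, 2); (4, 0, 0))


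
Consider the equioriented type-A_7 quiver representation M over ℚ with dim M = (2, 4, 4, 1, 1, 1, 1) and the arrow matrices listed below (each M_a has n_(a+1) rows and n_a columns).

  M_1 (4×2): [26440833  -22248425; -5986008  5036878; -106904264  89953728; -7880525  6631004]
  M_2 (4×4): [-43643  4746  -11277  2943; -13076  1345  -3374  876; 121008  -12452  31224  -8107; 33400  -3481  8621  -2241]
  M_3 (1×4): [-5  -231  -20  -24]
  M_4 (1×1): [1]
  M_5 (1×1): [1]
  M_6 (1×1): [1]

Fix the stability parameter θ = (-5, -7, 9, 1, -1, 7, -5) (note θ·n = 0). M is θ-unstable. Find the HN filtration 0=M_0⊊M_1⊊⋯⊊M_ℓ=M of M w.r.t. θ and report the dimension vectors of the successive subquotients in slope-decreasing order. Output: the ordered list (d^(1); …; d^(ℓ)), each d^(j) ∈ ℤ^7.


Via rank(M_{q-1}∘⋯∘M_p): M ≅ I[1,3], I[1,7], I[2,3]^2.
μ_θ-semistable layers: μ^(1)=9; μ^(2)=11/5; μ^(3)=-6; μ^(4)=-7

((0, 0, 3, 0, 0, 0, 0); (0, 0, 1, 1, 1, 1, 1); (2, 2, 0, 0, 0, 0, 0); (0, 2, 0, 0, 0, 0, 0))


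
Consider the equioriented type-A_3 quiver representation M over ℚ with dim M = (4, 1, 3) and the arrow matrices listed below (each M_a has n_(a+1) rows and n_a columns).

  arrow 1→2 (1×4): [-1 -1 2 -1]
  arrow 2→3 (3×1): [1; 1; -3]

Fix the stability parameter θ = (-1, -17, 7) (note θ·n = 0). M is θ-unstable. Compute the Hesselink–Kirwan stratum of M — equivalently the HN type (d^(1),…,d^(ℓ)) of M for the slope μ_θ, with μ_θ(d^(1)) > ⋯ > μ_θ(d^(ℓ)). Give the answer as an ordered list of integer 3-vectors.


Barcode: M ≅ I[1,1]^3, I[1,3], I[3,3]^2. HN layers by μ_θ (3 steps, strictly decreasing):
  μ^(1)=7; μ^(2)=-1; μ^(3)=-9

((0, 0, 3); (3, 0, 0); (1, 1, 0))


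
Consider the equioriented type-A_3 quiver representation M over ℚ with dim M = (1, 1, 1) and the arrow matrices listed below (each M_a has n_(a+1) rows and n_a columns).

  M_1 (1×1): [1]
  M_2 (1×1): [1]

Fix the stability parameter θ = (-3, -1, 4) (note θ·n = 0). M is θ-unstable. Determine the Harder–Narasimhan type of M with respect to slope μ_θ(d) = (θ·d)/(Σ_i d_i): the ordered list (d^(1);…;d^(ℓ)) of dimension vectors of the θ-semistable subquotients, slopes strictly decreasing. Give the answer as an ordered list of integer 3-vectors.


Via rank(M_{q-1}∘⋯∘M_p): M ≅ I[1,3].
μ_θ-semistable layers: μ^(1)=4; μ^(2)=-1; μ^(3)=-3

((0, 0, 1); (0, 1, 0); (1, 0, 0))


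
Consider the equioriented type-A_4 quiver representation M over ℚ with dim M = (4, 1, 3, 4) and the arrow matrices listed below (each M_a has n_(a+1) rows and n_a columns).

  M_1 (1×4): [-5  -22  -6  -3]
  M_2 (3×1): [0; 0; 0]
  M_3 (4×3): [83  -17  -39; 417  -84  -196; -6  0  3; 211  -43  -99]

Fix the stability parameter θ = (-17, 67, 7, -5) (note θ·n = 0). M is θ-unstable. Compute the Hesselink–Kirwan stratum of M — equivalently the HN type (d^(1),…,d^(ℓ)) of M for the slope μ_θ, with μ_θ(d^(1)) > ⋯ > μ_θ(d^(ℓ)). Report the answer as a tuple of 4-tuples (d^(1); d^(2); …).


Interval decomposition of M: I[1,1]^3, I[1,2], I[3,4]^3, I[4,4].
HN type (ℓ=4): μ^(1)=67; μ^(2)=1; μ^(3)=-5; μ^(4)=-17

((0, 1, 0, 0); (0, 0, 3, 3); (0, 0, 0, 1); (4, 0, 0, 0))


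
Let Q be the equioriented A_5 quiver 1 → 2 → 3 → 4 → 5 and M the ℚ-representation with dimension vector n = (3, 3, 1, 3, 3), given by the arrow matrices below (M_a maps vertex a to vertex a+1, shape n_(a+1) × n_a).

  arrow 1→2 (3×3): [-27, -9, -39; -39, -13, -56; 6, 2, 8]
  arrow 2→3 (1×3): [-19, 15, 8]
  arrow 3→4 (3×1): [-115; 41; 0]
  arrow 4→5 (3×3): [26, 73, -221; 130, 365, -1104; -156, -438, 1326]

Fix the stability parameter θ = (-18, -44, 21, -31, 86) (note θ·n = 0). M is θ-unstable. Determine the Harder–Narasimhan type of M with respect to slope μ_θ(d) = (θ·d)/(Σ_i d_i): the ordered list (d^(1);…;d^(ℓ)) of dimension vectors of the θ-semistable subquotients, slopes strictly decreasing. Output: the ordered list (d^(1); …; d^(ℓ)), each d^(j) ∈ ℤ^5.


Interval decomposition of M: I[1,1], I[1,2], I[1,5], I[2,2], I[4,4], I[4,5], I[5,5].
HN type (ℓ=5): μ^(1)=86; μ^(2)=-5; μ^(3)=-18; μ^(4)=-31; μ^(5)=-44

((0, 0, 0, 0, 3); (0, 0, 1, 1, 0); (1, 0, 0, 0, 0); (2, 2, 0, 2, 0); (0, 1, 0, 0, 0))


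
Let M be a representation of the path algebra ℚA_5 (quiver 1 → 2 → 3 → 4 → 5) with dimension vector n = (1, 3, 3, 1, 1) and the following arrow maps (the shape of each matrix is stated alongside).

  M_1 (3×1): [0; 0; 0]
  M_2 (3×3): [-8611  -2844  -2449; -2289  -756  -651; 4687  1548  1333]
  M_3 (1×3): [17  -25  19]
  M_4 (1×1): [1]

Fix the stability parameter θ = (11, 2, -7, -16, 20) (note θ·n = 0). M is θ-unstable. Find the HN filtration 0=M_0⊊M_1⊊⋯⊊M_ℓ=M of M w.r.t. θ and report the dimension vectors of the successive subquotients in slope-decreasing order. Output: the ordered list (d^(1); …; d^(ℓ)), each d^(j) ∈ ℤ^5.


Interval decomposition of M: I[1,1], I[2,2]^2, I[2,5], I[3,3]^2.
HN type (ℓ=4): μ^(1)=20; μ^(2)=11; μ^(3)=2; μ^(4)=-7

((0, 0, 0, 0, 1); (1, 0, 0, 0, 0); (0, 2, 0, 0, 0); (0, 1, 3, 1, 0))


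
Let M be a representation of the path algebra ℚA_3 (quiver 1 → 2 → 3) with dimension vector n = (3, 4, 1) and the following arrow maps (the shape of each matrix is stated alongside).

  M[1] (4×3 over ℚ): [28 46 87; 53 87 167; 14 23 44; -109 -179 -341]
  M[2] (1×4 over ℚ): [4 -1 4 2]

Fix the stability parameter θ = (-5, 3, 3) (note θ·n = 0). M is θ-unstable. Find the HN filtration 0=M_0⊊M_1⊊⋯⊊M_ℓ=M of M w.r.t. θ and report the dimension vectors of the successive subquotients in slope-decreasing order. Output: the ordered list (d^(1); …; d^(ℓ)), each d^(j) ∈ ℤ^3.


Barcode: M ≅ I[1,2]^2, I[1,3], I[2,2]. HN layers by μ_θ (2 steps, strictly decreasing):
  μ^(1)=3; μ^(2)=-5

((0, 4, 1); (3, 0, 0))
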